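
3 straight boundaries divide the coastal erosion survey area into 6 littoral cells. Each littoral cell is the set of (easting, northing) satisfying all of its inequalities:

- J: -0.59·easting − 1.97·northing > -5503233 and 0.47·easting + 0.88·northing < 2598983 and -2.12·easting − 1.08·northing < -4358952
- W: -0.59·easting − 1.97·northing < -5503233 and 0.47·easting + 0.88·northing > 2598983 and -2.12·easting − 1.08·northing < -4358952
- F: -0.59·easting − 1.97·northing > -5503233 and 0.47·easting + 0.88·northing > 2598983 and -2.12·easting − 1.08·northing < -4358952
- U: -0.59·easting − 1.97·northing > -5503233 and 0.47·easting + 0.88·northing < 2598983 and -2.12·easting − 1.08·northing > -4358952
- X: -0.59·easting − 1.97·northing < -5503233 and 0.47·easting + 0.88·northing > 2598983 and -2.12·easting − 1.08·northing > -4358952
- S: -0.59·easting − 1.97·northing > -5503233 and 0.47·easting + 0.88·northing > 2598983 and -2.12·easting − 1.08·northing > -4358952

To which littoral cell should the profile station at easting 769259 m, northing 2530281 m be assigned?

-0.59·769259 − 1.97·2530281 = -5438516.380, which is > -5503233
0.47·769259 + 0.88·2530281 = 2588199.010, which is < 2598983
-2.12·769259 − 1.08·2530281 = -4363532.560, which is < -4358952
This sign pattern matches J.

J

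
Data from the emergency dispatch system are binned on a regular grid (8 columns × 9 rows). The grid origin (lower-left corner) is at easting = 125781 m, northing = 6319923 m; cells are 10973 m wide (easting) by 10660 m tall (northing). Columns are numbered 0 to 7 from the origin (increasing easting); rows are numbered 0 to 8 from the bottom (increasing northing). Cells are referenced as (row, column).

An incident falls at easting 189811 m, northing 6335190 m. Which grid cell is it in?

Column index: ⌊(189811 − 125781) / 10973⌋ = ⌊5.835⌋ = 5
Row offset from origin: ⌊(6335190 − 6319923) / 10660⌋ = ⌊1.432⌋ = 1 → row 1

(1, 5)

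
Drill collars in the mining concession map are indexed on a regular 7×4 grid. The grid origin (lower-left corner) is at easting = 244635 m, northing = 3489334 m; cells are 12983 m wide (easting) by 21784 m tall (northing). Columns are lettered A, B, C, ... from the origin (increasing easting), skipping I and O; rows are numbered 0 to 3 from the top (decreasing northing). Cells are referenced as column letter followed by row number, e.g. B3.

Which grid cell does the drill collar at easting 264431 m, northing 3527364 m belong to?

Column index: ⌊(264431 − 244635) / 12983⌋ = ⌊1.525⌋ = 1 → column B
Row offset from origin: ⌊(3527364 − 3489334) / 21784⌋ = ⌊1.746⌋ = 1 → row 2 (counted from top)

B2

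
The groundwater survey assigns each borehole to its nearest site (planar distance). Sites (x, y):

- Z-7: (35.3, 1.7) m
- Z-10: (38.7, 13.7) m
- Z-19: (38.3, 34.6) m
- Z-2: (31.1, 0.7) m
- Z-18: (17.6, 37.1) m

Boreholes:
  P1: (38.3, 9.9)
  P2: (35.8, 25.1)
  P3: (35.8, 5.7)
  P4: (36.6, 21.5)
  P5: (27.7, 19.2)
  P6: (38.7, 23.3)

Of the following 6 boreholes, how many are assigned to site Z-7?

P1 → Z-10
P2 → Z-19
P3 → Z-7
P4 → Z-10
P5 → Z-10
P6 → Z-10
1 of the 6 goes to Z-7.

1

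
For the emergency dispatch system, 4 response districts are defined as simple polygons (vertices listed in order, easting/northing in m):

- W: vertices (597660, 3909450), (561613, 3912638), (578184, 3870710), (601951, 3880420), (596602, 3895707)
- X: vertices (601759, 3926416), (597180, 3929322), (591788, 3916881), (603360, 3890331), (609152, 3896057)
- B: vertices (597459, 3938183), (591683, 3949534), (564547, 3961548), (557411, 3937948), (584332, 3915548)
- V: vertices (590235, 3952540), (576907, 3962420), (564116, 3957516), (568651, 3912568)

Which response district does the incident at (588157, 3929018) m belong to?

Cast a ray rightward from (588157, 3929018). For each polygon, the edges (by vertex number in listed order) whose endpoints lie on opposite sides of northing = 3929018, where each meets that height, and whether that is right or left of the point:
W: no edge straddles that height → 0 crossings.
X: 1–2 at easting≈597659.0 (right), 2–3 at easting≈597048.2 (right) → 2 crossings.
B: 4–5 at easting≈568143.3 (left), 5–1 at easting≈592143.8 (right) → 1 crossing.
V: 3–4 at easting≈566991.3 (left), 4–1 at easting≈577533.6 (left) → 0 crossings.
Only B has an odd count, so the point is inside B.

B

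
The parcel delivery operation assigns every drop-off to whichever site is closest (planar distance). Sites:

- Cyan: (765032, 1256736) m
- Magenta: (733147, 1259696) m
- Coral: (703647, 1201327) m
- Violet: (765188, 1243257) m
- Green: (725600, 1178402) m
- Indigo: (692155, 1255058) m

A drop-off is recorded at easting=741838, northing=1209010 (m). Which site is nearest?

Squared distances to each site:
Cyan: 2815732712.000; Magenta: 2644604077.000; Coral: 1517580970.000; Violet: 1718079509.000; Green: 1200522308.000; Indigo: 4588818793.000.
Minimum at Green.

Green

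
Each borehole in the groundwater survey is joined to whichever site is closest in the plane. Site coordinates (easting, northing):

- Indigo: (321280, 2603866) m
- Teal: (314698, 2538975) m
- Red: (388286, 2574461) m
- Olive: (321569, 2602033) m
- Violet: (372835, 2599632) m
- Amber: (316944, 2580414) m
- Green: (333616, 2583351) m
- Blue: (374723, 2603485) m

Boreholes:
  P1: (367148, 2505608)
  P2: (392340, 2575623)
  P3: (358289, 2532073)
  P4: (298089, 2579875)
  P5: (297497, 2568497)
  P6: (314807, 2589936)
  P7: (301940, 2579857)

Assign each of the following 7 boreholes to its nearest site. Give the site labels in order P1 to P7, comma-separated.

P1 → Teal (d²=3864359189.00)
P2 → Red (d²=17785160.00)
P3 → Teal (d²=1947812885.00)
P4 → Amber (d²=355801546.00)
P5 → Amber (d²=520200698.00)
P6 → Amber (d²=95235253.00)
P7 → Amber (d²=225430265.00)

Teal, Red, Teal, Amber, Amber, Amber, Amber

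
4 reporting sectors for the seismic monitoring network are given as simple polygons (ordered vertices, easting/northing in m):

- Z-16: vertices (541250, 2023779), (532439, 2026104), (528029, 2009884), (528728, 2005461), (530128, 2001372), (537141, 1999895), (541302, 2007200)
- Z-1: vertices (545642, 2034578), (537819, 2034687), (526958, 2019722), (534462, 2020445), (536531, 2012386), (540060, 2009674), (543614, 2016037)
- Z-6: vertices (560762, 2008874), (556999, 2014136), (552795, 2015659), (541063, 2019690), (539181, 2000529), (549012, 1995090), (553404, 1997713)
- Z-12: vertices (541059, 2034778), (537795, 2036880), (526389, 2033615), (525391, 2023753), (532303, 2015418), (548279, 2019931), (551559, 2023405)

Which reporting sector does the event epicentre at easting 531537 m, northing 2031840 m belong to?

Cast a ray rightward from (531537, 2031840). For each polygon, the edges (by vertex number in listed order) whose endpoints lie on opposite sides of northing = 2031840, where each meets that height, and whether that is right or left of the point:
Z-16: no edge straddles that height → 0 crossings.
Z-1: 2–3 at easting≈535752.8 (right), 7–1 at easting≈545342.5 (right) → 2 crossings.
Z-6: no edge straddles that height → 0 crossings.
Z-12: 3–4 at easting≈526209.4 (left), 7–1 at easting≈543771.5 (right) → 1 crossing.
Only Z-12 has an odd count, so the point is inside Z-12.

Z-12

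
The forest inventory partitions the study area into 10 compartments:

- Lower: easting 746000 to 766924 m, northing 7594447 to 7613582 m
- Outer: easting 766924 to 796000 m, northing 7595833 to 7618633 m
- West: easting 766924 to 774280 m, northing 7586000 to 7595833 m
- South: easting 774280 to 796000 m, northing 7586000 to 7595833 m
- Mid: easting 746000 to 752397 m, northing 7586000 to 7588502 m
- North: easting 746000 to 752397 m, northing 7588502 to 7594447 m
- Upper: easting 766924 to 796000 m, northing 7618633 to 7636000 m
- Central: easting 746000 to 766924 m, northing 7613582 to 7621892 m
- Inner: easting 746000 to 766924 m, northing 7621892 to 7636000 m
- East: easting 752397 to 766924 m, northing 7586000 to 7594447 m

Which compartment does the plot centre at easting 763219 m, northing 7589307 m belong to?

The point has easting = 763219 and northing = 7589307.
Only East satisfies 752397 ≤ easting ≤ 766924 and 7586000 ≤ northing ≤ 7594447.

East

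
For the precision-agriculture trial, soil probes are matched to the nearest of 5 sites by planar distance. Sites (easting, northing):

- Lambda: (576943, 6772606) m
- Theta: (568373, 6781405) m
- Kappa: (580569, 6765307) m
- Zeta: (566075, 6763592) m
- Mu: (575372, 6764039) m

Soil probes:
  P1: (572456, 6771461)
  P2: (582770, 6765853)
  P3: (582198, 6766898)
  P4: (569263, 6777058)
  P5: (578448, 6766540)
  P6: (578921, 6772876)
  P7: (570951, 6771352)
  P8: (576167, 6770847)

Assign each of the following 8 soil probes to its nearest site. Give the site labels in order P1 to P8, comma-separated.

P1 → Lambda (d²=21444194.00)
P2 → Kappa (d²=5142517.00)
P3 → Kappa (d²=5184922.00)
P4 → Theta (d²=19688509.00)
P5 → Kappa (d²=6018930.00)
P6 → Lambda (d²=3985384.00)
P7 → Lambda (d²=37476580.00)
P8 → Lambda (d²=3696257.00)

Lambda, Kappa, Kappa, Theta, Kappa, Lambda, Lambda, Lambda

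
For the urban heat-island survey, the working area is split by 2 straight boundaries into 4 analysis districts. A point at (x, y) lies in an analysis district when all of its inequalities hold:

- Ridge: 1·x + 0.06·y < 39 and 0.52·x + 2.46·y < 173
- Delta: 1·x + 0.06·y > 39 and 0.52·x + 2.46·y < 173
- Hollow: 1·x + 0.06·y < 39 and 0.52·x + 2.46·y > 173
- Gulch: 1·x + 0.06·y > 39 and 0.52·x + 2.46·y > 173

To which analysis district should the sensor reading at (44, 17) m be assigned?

1·44 + 0.06·17 = 45.020, which is > 39
0.52·44 + 2.46·17 = 64.700, which is < 173
This sign pattern matches Delta.

Delta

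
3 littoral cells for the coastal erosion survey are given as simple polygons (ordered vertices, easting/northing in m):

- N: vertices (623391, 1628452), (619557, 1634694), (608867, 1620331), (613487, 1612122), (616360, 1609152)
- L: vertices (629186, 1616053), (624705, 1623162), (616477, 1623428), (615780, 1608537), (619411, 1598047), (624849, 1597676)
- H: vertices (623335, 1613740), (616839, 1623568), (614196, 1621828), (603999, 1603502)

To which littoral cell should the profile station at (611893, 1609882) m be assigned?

Cast a ray rightward from (611893, 1609882). For each polygon, the edges (by vertex number in listed order) whose endpoints lie on opposite sides of northing = 1609882, where each meets that height, and whether that is right or left of the point:
N: 4–5 at easting≈615653.8 (right), 5–1 at easting≈616625.9 (right) → 2 crossings.
L: 3–4 at easting≈615843.0 (right), 6–1 at easting≈627729.6 (right) → 2 crossings.
H: 3–4 at easting≈607549.0 (left), 4–1 at easting≈616048.6 (right) → 1 crossing.
Only H has an odd count, so the point is inside H.

H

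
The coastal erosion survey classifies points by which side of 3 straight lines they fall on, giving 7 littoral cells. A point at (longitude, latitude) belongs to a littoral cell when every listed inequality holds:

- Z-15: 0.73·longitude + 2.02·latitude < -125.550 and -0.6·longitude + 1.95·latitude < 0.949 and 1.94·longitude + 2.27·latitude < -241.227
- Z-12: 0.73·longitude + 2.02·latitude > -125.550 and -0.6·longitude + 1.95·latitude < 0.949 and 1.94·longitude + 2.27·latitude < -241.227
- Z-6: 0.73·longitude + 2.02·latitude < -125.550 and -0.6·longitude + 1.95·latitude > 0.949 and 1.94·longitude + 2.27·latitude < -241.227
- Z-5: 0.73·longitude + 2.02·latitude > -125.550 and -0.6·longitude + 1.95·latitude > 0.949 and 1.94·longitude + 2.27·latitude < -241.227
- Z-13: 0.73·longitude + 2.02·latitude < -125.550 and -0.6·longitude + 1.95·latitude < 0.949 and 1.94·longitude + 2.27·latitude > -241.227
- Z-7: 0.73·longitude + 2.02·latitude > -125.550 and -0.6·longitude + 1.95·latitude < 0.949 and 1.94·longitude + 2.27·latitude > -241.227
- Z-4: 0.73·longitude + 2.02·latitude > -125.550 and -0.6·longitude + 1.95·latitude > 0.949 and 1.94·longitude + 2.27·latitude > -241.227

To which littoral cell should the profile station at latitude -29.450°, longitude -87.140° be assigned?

0.73·-87.140 + 2.02·-29.450 = -123.101, which is > -125.550
-0.6·-87.140 + 1.95·-29.450 = -5.143, which is < 0.949
1.94·-87.140 + 2.27·-29.450 = -235.903, which is > -241.227
This sign pattern matches Z-7.

Z-7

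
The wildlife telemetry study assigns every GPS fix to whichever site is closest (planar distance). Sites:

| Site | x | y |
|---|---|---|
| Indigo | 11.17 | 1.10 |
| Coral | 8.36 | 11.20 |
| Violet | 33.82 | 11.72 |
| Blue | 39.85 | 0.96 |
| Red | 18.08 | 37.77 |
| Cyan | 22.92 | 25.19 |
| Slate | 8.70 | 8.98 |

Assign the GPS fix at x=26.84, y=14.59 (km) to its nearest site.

Violet

Squared distances to each site:
Indigo: 427.529; Coral: 353.002; Violet: 56.957; Blue: 355.037; Red: 614.050; Cyan: 127.726; Slate: 360.532.
Minimum at Violet.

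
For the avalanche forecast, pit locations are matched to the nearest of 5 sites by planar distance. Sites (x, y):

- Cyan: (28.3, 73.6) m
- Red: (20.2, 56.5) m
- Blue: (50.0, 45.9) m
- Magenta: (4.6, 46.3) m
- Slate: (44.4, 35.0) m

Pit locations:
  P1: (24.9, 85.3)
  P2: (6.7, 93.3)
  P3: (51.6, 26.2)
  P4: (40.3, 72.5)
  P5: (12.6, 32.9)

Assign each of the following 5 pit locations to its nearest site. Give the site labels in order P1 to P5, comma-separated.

Cyan, Cyan, Slate, Cyan, Magenta

P1 → Cyan (d²=148.45)
P2 → Cyan (d²=854.65)
P3 → Slate (d²=129.28)
P4 → Cyan (d²=145.21)
P5 → Magenta (d²=243.56)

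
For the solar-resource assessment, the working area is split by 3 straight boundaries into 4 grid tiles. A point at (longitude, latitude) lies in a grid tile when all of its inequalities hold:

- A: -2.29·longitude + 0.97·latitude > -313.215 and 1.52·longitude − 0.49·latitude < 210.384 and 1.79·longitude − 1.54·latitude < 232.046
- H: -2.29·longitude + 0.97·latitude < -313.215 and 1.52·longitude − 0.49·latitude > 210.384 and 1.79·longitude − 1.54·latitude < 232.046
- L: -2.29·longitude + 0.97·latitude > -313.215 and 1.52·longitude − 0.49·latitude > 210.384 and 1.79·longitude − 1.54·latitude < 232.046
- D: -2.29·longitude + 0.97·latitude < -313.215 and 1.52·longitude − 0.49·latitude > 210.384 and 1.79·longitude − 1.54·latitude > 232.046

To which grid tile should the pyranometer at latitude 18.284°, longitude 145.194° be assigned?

H

-2.29·145.194 + 0.97·18.284 = -314.759, which is < -313.215
1.52·145.194 − 0.49·18.284 = 211.736, which is > 210.384
1.79·145.194 − 1.54·18.284 = 231.740, which is < 232.046
This sign pattern matches H.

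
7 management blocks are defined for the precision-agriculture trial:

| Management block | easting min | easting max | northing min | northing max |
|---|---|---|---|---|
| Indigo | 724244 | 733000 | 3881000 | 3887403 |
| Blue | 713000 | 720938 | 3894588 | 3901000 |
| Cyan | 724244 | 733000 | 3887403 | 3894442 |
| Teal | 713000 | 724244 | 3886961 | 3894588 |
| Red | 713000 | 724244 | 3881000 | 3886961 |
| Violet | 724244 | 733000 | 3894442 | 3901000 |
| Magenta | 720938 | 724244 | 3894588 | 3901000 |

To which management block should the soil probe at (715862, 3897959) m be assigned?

Blue

The point has easting = 715862 and northing = 3897959.
Only Blue satisfies 713000 ≤ easting ≤ 720938 and 3894588 ≤ northing ≤ 3901000.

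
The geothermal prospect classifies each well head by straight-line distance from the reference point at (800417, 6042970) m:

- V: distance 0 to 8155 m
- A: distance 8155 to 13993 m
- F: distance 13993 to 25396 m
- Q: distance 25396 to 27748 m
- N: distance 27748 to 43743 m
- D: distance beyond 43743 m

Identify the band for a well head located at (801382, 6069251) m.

Q

Distance = √((801382−800417)² + (6069251−6042970)²) = √(931225.000 + 690690961.000) = 26298.711 m.
25396 ≤ 26298.711 < 27748 → Q.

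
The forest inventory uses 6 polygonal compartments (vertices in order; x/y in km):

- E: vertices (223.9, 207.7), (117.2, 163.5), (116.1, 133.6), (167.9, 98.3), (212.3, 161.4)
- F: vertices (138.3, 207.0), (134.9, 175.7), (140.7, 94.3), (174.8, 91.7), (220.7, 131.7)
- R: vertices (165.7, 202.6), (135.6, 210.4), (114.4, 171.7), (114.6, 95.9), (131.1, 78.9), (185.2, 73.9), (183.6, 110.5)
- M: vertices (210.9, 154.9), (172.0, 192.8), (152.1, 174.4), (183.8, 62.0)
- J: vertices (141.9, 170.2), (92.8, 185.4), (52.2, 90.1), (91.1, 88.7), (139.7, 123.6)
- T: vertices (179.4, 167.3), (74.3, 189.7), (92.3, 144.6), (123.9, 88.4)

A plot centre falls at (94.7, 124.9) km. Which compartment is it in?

J

Cast a ray rightward from (94.7, 124.9). For each polygon, the edges (by vertex number in listed order) whose endpoints lie on opposite sides of y = 124.9, where each meets that height, and whether that is right or left of the point:
E: 3–4 at x≈128.87 (right), 4–5 at x≈186.62 (right) → 2 crossings.
F: 2–3 at x≈138.52 (right), 4–5 at x≈212.90 (right) → 2 crossings.
R: 3–4 at x≈114.52 (right), 7–1 at x≈180.80 (right) → 2 crossings.
M: 3–4 at x≈166.06 (right), 4–1 at x≈202.15 (right) → 2 crossings.
J: 2–3 at x≈67.03 (left), 5–1 at x≈139.76 (right) → 1 crossing.
T: 3–4 at x≈103.38 (right), 4–1 at x≈149.57 (right) → 2 crossings.
Only J has an odd count, so the point is inside J.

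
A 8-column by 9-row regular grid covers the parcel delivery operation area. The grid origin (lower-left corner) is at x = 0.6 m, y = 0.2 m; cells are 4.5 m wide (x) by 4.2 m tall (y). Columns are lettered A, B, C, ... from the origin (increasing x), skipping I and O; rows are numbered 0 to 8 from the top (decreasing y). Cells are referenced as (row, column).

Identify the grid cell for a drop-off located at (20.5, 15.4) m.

(5, E)

Column index: ⌊(20.5 − 0.6) / 4.5⌋ = ⌊4.422⌋ = 4 → column E
Row offset from origin: ⌊(15.4 − 0.2) / 4.2⌋ = ⌊3.619⌋ = 3 → row 5 (counted from top)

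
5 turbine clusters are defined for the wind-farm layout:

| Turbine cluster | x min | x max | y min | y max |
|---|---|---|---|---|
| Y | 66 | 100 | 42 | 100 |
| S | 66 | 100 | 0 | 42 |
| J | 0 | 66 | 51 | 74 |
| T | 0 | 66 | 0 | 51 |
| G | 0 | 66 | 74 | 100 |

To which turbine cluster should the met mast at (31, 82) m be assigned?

G

The point has x = 31 and y = 82.
Only G satisfies 0 ≤ x ≤ 66 and 74 ≤ y ≤ 100.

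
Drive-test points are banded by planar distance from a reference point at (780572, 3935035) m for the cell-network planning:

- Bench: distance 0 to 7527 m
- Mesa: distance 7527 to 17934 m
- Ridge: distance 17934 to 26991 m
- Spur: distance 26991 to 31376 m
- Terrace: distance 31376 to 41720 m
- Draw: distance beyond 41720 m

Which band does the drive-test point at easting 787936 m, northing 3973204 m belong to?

Terrace

Distance = √((787936−780572)² + (3973204−3935035)²) = √(54228496.000 + 1456872561.000) = 38872.883 m.
31376 ≤ 38872.883 < 41720 → Terrace.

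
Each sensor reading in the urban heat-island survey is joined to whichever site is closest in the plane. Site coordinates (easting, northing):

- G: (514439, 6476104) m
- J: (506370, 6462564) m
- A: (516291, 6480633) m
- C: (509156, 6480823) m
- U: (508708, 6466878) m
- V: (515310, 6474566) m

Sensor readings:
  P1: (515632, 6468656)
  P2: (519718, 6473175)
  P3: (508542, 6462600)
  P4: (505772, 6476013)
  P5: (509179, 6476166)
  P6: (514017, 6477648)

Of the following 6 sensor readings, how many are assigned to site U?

0

P1 → V
P2 → V
P3 → J
P4 → C
P5 → C
P6 → G
0 of the 6 go to U.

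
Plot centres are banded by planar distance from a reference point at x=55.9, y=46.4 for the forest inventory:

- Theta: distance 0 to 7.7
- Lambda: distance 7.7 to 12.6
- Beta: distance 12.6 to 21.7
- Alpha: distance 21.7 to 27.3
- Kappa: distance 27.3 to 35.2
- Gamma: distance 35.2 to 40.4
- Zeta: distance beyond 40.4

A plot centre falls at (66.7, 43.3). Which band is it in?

Lambda

Distance = √((66.7−55.9)² + (43.3−46.4)²) = √(116.640 + 9.610) = 11.236.
7.7 ≤ 11.236 < 12.6 → Lambda.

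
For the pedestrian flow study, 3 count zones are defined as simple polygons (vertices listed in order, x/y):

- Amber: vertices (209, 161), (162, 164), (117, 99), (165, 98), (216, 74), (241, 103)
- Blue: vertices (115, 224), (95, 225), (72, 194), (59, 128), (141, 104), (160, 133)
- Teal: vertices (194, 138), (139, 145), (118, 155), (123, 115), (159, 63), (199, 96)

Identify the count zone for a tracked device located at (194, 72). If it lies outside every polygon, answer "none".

none

Cast a ray rightward from (194, 72). For each polygon, the edges (by vertex number in listed order) whose endpoints lie on opposite sides of y = 72, where each meets that height, and whether that is right or left of the point:
Amber: no edge straddles that height → 0 crossings.
Blue: no edge straddles that height → 0 crossings.
Teal: 4–5 at x≈152.8 (left), 5–6 at x≈169.9 (left) → 0 crossings.
All counts are even, so the point lies outside every listed polygon.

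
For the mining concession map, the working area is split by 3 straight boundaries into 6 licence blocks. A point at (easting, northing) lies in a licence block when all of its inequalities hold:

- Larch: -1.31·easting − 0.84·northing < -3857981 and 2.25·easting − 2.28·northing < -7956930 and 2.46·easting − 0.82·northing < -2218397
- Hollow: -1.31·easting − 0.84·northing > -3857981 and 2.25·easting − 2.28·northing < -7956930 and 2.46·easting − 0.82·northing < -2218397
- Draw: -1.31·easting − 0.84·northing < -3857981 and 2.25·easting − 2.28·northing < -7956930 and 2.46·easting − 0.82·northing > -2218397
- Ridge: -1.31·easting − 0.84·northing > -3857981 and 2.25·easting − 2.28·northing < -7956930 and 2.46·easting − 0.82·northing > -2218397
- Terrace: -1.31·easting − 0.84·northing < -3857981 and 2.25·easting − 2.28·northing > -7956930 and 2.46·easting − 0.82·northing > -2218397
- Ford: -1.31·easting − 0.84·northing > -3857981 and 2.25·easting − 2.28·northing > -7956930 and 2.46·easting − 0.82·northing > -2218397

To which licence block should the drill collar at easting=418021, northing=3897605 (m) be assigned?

-1.31·418021 − 0.84·3897605 = -3821595.710, which is > -3857981
2.25·418021 − 2.28·3897605 = -7945992.150, which is > -7956930
2.46·418021 − 0.82·3897605 = -2167704.440, which is > -2218397
This sign pattern matches Ford.

Ford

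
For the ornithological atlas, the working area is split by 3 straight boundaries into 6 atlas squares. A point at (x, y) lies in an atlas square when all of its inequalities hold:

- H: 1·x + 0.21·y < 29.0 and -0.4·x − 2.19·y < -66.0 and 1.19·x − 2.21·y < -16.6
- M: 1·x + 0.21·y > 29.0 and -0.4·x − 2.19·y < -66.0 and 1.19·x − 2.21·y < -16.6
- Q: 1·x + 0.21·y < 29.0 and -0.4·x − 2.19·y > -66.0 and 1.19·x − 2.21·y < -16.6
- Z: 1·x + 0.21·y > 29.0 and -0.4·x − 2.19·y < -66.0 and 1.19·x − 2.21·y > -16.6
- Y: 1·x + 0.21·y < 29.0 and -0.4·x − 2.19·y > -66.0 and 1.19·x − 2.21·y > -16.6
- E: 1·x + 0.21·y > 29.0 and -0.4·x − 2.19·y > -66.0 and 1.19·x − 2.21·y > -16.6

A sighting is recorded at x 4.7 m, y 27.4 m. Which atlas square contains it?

1·4.7 + 0.21·27.4 = 10.454, which is < 29.0
-0.4·4.7 − 2.19·27.4 = -61.886, which is > -66.0
1.19·4.7 − 2.21·27.4 = -54.961, which is < -16.6
This sign pattern matches Q.

Q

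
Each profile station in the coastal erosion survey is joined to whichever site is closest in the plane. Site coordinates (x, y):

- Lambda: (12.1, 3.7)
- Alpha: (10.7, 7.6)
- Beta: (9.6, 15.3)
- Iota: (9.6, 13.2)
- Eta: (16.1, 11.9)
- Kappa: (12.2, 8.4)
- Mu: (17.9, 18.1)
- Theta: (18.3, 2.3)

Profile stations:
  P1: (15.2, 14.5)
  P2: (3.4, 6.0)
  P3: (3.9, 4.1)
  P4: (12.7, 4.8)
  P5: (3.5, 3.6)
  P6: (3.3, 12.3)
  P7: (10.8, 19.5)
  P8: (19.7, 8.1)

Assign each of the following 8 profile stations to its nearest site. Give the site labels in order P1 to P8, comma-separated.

Eta, Alpha, Alpha, Lambda, Alpha, Iota, Beta, Eta

P1 → Eta (d²=7.57)
P2 → Alpha (d²=55.85)
P3 → Alpha (d²=58.49)
P4 → Lambda (d²=1.57)
P5 → Alpha (d²=67.84)
P6 → Iota (d²=40.50)
P7 → Beta (d²=19.08)
P8 → Eta (d²=27.40)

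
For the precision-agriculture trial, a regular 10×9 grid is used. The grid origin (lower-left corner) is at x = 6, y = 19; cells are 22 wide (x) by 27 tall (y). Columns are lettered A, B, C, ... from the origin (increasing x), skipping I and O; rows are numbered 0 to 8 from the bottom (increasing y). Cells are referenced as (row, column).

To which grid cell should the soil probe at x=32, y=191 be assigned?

Column index: ⌊(32 − 6) / 22⌋ = ⌊1.182⌋ = 1 → column B
Row offset from origin: ⌊(191 − 19) / 27⌋ = ⌊6.370⌋ = 6 → row 6

(6, B)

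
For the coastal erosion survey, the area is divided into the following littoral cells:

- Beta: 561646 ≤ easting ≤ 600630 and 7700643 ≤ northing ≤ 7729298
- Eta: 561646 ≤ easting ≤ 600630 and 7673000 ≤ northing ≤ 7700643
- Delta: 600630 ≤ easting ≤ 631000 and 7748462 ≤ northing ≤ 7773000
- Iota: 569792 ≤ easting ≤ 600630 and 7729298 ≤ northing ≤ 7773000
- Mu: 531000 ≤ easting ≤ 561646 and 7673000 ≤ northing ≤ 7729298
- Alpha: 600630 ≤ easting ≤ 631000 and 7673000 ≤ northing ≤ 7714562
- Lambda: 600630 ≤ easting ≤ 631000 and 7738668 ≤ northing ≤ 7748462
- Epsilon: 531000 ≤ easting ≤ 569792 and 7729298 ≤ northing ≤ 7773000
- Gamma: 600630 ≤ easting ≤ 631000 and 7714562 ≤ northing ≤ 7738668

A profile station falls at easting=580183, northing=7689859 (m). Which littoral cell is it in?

The point has easting = 580183 and northing = 7689859.
Only Eta satisfies 561646 ≤ easting ≤ 600630 and 7673000 ≤ northing ≤ 7700643.

Eta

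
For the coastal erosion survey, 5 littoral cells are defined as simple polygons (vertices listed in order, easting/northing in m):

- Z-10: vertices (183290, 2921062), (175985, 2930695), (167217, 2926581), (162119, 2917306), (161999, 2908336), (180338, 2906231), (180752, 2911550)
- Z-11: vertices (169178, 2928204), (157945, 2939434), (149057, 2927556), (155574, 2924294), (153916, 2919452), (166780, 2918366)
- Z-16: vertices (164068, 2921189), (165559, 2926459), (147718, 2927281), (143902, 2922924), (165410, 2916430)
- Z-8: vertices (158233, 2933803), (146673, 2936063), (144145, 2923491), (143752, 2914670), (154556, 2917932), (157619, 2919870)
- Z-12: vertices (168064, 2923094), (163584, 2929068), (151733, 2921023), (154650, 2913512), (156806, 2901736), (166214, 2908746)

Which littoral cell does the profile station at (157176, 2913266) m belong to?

Z-12

Cast a ray rightward from (157176, 2913266). For each polygon, the edges (by vertex number in listed order) whose endpoints lie on opposite sides of northing = 2913266, where each meets that height, and whether that is right or left of the point:
Z-10: 4–5 at easting≈162065.0 (right), 7–1 at easting≈181209.9 (right) → 2 crossings.
Z-11: no edge straddles that height → 0 crossings.
Z-16: no edge straddles that height → 0 crossings.
Z-8: no edge straddles that height → 0 crossings.
Z-12: 4–5 at easting≈154695.0 (left), 6–1 at easting≈166796.8 (right) → 1 crossing.
Only Z-12 has an odd count, so the point is inside Z-12.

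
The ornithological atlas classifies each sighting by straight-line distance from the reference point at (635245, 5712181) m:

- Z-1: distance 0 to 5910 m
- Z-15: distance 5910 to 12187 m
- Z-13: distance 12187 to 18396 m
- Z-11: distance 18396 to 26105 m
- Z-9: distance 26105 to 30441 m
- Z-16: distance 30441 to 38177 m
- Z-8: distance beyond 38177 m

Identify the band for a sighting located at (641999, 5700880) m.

Distance = √((641999−635245)² + (5700880−5712181)²) = √(45616516.000 + 127712601.000) = 13165.452 m.
12187 ≤ 13165.452 < 18396 → Z-13.

Z-13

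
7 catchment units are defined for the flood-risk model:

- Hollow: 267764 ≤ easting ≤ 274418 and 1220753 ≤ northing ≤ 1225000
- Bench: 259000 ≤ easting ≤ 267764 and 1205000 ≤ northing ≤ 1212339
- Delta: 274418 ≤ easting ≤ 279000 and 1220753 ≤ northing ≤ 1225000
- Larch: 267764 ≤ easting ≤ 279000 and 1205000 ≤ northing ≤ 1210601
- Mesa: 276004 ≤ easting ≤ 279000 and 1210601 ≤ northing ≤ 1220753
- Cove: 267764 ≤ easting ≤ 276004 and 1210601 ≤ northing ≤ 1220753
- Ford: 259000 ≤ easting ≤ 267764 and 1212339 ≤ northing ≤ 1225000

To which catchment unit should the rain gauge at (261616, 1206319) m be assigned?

The point has easting = 261616 and northing = 1206319.
Only Bench satisfies 259000 ≤ easting ≤ 267764 and 1205000 ≤ northing ≤ 1212339.

Bench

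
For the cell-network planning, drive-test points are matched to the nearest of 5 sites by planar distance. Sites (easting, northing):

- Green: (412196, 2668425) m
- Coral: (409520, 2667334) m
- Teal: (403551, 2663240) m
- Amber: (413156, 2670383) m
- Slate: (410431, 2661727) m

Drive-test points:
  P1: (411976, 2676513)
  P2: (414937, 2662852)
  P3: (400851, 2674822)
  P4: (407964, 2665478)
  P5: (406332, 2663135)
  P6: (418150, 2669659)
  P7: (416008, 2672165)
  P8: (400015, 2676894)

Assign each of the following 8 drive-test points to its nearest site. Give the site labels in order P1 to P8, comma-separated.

Amber, Slate, Coral, Coral, Teal, Amber, Amber, Coral

P1 → Amber (d²=38969300.00)
P2 → Slate (d²=21569661.00)
P3 → Coral (d²=131221705.00)
P4 → Coral (d²=5865872.00)
P5 → Teal (d²=7744986.00)
P6 → Amber (d²=25464212.00)
P7 → Amber (d²=11309428.00)
P8 → Coral (d²=181738625.00)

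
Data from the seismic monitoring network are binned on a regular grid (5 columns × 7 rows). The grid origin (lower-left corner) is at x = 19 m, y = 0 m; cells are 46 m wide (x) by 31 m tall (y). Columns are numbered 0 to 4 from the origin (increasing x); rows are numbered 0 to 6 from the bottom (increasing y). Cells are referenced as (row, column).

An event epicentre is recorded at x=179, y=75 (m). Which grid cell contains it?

(2, 3)

Column index: ⌊(179 − 19) / 46⌋ = ⌊3.478⌋ = 3
Row offset from origin: ⌊(75 − 0) / 31⌋ = ⌊2.419⌋ = 2 → row 2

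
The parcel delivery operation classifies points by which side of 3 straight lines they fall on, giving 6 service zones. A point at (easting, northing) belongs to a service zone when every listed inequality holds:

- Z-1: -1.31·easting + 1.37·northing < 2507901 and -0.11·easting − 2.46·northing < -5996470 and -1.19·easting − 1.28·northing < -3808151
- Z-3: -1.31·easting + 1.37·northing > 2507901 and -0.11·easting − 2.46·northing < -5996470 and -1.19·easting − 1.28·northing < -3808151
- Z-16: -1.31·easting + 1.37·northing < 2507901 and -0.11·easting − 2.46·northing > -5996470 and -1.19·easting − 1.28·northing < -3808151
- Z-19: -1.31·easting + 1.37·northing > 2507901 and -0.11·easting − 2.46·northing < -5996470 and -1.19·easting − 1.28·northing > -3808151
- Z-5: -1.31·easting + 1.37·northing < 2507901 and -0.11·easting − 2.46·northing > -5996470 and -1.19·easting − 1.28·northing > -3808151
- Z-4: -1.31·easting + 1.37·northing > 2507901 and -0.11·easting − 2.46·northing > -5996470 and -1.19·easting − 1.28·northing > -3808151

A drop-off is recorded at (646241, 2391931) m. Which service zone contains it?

Z-16

-1.31·646241 + 1.37·2391931 = 2430369.760, which is < 2507901
-0.11·646241 − 2.46·2391931 = -5955236.770, which is > -5996470
-1.19·646241 − 1.28·2391931 = -3830698.470, which is < -3808151
This sign pattern matches Z-16.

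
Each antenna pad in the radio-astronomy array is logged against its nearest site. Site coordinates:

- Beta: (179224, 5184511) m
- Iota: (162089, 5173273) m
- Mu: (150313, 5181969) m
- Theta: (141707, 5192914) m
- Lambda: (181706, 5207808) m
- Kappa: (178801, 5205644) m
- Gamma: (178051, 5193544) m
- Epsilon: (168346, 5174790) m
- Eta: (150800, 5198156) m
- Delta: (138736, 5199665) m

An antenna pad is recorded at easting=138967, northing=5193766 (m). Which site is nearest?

Theta

Squared distances to each site:
Beta: 1706281074.000; Iota: 954589933.000; Mu: 267900925.000; Theta: 8233504.000; Lambda: 2023799885.000; Kappa: 1727834440.000; Gamma: 1527608340.000; Epsilon: 1223214217.000; Eta: 159291989.000; Delta: 34851562.000.
Minimum at Theta.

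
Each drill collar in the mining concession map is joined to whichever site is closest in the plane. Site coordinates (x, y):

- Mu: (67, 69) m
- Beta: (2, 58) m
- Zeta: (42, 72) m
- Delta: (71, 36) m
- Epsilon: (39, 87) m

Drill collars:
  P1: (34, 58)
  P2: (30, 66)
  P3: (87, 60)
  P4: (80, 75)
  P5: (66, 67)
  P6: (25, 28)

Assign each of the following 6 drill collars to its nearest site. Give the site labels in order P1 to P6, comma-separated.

P1 → Zeta (d²=260.00)
P2 → Zeta (d²=180.00)
P3 → Mu (d²=481.00)
P4 → Mu (d²=205.00)
P5 → Mu (d²=5.00)
P6 → Beta (d²=1429.00)

Zeta, Zeta, Mu, Mu, Mu, Beta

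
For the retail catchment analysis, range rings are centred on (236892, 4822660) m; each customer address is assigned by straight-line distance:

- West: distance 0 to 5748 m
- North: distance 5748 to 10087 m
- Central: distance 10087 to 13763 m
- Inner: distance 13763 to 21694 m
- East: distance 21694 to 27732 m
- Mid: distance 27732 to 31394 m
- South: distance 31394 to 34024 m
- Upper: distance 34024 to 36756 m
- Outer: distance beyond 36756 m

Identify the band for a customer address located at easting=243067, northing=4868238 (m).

Outer

Distance = √((243067−236892)² + (4868238−4822660)²) = √(38130625.000 + 2077354084.000) = 45994.399 m.
36756 ≤ 45994.399 < ∞ → Outer.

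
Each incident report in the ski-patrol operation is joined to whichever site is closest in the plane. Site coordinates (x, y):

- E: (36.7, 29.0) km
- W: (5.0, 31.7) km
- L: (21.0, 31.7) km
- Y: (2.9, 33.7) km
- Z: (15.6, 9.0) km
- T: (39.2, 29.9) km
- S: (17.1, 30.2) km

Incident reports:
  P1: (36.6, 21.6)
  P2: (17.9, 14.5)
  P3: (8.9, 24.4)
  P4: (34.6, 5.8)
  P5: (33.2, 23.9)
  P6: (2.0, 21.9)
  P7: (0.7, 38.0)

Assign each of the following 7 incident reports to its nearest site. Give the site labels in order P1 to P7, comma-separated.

P1 → E (d²=54.77)
P2 → Z (d²=35.54)
P3 → W (d²=68.50)
P4 → Z (d²=371.24)
P5 → E (d²=38.26)
P6 → W (d²=105.04)
P7 → Y (d²=23.33)

E, Z, W, Z, E, W, Y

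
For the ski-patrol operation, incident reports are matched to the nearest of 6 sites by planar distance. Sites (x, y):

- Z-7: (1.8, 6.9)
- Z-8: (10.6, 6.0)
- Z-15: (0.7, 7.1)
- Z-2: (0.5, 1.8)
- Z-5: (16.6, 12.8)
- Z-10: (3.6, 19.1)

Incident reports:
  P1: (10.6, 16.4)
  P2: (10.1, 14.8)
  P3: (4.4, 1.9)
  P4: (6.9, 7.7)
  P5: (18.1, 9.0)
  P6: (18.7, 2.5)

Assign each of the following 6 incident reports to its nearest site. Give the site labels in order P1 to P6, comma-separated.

Z-5, Z-5, Z-2, Z-8, Z-5, Z-8

P1 → Z-5 (d²=48.96)
P2 → Z-5 (d²=46.25)
P3 → Z-2 (d²=15.22)
P4 → Z-8 (d²=16.58)
P5 → Z-5 (d²=16.69)
P6 → Z-8 (d²=77.86)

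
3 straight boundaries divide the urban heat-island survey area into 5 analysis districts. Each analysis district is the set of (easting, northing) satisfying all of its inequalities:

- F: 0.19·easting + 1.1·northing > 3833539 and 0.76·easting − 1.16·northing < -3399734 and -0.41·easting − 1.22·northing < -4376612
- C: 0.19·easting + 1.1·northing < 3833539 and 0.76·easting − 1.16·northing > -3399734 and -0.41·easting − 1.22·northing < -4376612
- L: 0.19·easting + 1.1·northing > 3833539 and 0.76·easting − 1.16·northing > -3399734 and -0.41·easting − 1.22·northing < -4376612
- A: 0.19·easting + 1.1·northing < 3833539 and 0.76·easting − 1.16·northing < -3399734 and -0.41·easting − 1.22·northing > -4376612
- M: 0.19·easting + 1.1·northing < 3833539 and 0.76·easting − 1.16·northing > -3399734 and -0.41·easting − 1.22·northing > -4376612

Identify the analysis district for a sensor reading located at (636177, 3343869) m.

M

0.19·636177 + 1.1·3343869 = 3799129.530, which is < 3833539
0.76·636177 − 1.16·3343869 = -3395393.520, which is > -3399734
-0.41·636177 − 1.22·3343869 = -4340352.750, which is > -4376612
This sign pattern matches M.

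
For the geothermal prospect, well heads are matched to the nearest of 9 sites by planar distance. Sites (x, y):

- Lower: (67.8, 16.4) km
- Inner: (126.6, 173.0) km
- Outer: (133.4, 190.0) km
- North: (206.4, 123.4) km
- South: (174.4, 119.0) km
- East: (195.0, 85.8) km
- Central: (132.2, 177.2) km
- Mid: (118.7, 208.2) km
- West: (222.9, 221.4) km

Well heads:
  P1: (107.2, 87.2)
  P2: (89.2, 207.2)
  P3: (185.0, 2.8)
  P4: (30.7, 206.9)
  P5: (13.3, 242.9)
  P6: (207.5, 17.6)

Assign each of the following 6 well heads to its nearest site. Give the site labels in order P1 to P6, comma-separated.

South, Mid, East, Mid, Mid, East

P1 → South (d²=5527.08)
P2 → Mid (d²=871.25)
P3 → East (d²=6989.00)
P4 → Mid (d²=7745.69)
P5 → Mid (d²=12313.25)
P6 → East (d²=4807.49)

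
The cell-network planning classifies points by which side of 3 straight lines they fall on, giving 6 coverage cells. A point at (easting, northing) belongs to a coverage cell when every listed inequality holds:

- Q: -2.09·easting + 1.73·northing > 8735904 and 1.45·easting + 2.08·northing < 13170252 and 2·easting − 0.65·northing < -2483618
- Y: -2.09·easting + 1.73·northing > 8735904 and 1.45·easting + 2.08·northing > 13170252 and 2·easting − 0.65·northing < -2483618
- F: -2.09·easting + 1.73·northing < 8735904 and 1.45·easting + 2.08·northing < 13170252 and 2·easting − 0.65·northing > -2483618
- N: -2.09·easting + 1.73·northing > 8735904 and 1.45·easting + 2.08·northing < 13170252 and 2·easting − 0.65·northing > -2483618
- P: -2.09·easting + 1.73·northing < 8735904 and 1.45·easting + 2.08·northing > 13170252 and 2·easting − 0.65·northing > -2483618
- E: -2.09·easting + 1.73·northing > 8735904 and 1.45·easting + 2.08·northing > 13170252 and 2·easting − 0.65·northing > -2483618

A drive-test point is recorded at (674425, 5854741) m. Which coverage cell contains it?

-2.09·674425 + 1.73·5854741 = 8719153.680, which is < 8735904
1.45·674425 + 2.08·5854741 = 13155777.530, which is < 13170252
2·674425 − 0.65·5854741 = -2456731.650, which is > -2483618
This sign pattern matches F.

F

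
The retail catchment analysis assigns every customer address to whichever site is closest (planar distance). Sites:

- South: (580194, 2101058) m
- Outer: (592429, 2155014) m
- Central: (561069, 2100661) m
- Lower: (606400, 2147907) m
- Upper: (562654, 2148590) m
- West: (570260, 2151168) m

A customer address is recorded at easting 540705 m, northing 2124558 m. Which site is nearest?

Central

Squared distances to each site:
South: 2111631121.000; Outer: 3602940112.000; Central: 985759105.000; Lower: 4861008826.000; Upper: 1059295625.000; West: 1581590125.000.
Minimum at Central.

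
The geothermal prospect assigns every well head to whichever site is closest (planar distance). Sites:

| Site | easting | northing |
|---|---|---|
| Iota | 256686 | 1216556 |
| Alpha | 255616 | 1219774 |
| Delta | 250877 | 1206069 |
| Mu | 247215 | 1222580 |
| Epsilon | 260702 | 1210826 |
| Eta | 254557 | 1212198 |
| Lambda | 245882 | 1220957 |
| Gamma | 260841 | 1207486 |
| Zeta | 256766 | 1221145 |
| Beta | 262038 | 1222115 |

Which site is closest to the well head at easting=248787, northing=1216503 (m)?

Lambda

Squared distances to each site:
Iota: 62397010.000; Alpha: 57334682.000; Delta: 113236456.000; Mu: 39401113.000; Epsilon: 174195554.000; Eta: 51825925.000; Lambda: 28277141.000; Gamma: 226605205.000; Zeta: 85212605.000; Beta: 207083545.000.
Minimum at Lambda.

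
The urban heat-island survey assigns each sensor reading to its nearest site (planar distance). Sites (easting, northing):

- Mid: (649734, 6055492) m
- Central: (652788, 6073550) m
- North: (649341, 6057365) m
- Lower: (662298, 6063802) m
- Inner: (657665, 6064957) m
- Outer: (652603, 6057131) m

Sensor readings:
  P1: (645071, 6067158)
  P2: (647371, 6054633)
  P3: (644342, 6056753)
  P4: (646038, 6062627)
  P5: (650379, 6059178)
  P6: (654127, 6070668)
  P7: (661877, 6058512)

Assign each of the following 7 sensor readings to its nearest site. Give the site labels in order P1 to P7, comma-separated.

P1 → Central (d²=100409753.00)
P2 → Mid (d²=6321650.00)
P3 → North (d²=25364545.00)
P4 → North (d²=38598453.00)
P5 → North (d²=4364413.00)
P6 → Central (d²=10098845.00)
P7 → Lower (d²=28161341.00)

Central, Mid, North, North, North, Central, Lower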